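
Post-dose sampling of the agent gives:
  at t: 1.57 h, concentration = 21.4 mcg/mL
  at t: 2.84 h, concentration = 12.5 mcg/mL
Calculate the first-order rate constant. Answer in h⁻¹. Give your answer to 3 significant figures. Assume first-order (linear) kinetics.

0.423 h⁻¹

k = ln(C₁/C₂) / (t₂ − t₁) = ln(21.4/12.5) / (2.84 − 1.57)
  = 0.5377 / 1.270 = 0.4234 h⁻¹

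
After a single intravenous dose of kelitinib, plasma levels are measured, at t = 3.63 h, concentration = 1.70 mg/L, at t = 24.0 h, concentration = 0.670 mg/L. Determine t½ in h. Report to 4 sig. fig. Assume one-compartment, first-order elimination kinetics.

15.16 h

k = ln(C₁/C₂) / (t₂ − t₁) = ln(1.70/0.670) / (24.0 − 3.63)
  = 0.9311 / 20.37 = 0.04571 h⁻¹
t½ = ln2 / k = 0.693147 / 0.04571 = 15.16 h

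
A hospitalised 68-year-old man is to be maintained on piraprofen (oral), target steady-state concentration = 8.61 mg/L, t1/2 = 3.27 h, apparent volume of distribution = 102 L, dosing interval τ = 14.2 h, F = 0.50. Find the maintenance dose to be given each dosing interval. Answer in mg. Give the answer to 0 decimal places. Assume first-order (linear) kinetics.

k = ln2 / t½ = 0.693147 / 3.27 = 0.2120 h⁻¹
CL = k × Vd = 0.2120 × 102 = 21.62 L/h
At steady state, F × (Dose/τ) = Css × CL.
Dose = Css × CL × τ / F = 8.61 × 21.62 × 14.2 / 0.50 = 5287 mg

5287 mg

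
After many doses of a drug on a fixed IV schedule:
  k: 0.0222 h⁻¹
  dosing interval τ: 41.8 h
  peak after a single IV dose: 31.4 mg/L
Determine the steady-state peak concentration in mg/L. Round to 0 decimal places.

52 mg/L

e^(−kτ) = e^(−0.02220 × 41.8) = 0.3954
Accumulation ratio R = 1 / (1 − e^(−kτ)) = 1 / (1 − 0.3954) = 1.654
Steady-state peak = C₀ × R = 31.4 × 1.654 = 51.94 mg/L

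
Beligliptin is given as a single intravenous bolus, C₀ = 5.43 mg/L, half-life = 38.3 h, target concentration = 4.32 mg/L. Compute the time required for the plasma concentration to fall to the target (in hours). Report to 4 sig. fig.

12.64 h

k = ln2 / t½ = 0.693147 / 38.3 = 0.01810 h⁻¹
t = ln(C₀ / C) / k = ln(5.430 / 4.32) / 0.01810
  = ln(1.257) / 0.01810 = 0.2287 / 0.01810 = 12.64 h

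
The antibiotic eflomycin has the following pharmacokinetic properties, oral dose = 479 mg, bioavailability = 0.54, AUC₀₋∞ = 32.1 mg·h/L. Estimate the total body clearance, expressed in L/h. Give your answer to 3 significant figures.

CL = F·Dose / AUC = 0.54 × 479 / 32.1 = 8.058 L/h

8.06 L/h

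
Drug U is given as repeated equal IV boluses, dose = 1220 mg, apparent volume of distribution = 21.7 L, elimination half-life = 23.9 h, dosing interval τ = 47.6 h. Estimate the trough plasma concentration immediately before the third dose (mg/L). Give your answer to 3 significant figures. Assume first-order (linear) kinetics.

17.7 mg/L

C₀ per dose = Dose / Vd = 1220 / 21.7 = 56.22 mg/L
k = ln2 / t½ = 0.693147 / 23.9 = 0.02900 h⁻¹
Fraction remaining after one interval: r = e^(−kτ) = e^(−0.02900 × 47.6) = 0.2515
Before dose 3, 2 doses have been given (aged 1τ, 2τ).
C_trough = C₀ × (r + r²) = 56.22 × (0.2515 + 0.06325) = 17.70 mg/L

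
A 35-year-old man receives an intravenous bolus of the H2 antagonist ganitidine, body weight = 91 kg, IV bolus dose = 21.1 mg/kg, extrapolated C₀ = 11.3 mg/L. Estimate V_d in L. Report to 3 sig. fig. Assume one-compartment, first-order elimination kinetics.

170 L

Dose = 21.1 × 91 = 1920 mg
Vd = Dose / C₀ = 1920 / 11.3 = 169.9 L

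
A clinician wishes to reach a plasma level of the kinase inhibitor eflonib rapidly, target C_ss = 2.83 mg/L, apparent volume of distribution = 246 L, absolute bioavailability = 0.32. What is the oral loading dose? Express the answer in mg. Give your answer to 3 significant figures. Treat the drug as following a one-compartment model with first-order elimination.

LD = Css × Vd / F = 2.83 × 246 / 0.32 = 2176 mg

2180 mg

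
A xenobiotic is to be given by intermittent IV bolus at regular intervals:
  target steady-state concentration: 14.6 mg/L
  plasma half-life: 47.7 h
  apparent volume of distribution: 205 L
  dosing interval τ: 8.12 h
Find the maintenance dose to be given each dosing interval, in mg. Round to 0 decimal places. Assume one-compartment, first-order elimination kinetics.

k = ln2 / t½ = 0.693147 / 47.7 = 0.01453 h⁻¹
CL = k × Vd = 0.01453 × 205 = 2.979 L/h
At steady state, Dose/τ = Css × CL.
Dose = Css × CL × τ = 14.6 × 2.979 × 8.12 = 353.2 mg

353 mg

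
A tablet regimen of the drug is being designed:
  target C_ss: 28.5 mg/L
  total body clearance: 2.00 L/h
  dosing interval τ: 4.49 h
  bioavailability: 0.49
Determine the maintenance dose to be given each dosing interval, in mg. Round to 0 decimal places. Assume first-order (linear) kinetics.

522 mg

At steady state, F × (Dose/τ) = Css × CL.
Dose = Css × CL × τ / F = 28.5 × 2.000 × 4.49 / 0.49 = 522.3 mg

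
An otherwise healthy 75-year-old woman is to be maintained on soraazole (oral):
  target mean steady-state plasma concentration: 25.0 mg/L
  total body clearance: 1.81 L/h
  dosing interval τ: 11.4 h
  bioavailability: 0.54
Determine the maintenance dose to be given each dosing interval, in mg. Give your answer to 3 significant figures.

955 mg

At steady state, F × (Dose/τ) = Css × CL.
Dose = Css × CL × τ / F = 25.0 × 1.810 × 11.4 / 0.54 = 955.3 mg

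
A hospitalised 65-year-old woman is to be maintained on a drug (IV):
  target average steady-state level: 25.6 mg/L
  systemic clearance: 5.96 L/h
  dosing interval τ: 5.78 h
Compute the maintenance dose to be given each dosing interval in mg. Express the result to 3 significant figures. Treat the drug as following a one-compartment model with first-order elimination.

At steady state, Dose/τ = Css × CL.
Dose = Css × CL × τ = 25.6 × 5.960 × 5.78 = 881.9 mg

882 mg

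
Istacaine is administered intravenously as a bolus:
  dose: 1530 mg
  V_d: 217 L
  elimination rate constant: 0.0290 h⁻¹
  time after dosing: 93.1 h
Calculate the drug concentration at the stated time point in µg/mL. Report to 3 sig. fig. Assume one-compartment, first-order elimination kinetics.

C₀ = Dose / Vd = 1530 / 217 = 7.051 mg/L
C = C₀ · e^(−k·t) = 7.051 × e^(−0.02900 × 93.1)
  = 7.051 × 0.06721 = 0.4739 mg/L
(0.4739 mg/L = 0.4739 µg/mL)

0.474 µg/mL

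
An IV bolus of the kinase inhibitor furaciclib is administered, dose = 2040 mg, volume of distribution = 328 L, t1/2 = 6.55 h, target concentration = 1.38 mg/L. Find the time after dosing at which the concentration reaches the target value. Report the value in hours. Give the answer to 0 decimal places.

14 h

C₀ = Dose / Vd = 2040 / 328 = 6.220 mg/L
k = ln2 / t½ = 0.693147 / 6.55 = 0.1058 h⁻¹
t = ln(C₀ / C) / k = ln(6.220 / 1.38) / 0.1058
  = ln(4.507) / 0.1058 = 1.506 / 0.1058 = 14.23 h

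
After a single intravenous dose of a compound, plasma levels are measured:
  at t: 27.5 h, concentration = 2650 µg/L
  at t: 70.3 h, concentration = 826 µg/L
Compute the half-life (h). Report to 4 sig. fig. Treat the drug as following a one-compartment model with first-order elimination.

k = ln(C₁/C₂) / (t₂ − t₁) = ln(2650/826) / (70.3 − 27.5)
  = 1.166 / 42.80 = 0.02724 h⁻¹
t½ = ln2 / k = 0.693147 / 0.02724 = 25.45 h

25.45 h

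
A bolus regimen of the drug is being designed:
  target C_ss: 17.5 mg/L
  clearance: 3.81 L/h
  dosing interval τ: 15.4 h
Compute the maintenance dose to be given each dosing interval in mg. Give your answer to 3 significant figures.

1030 mg

At steady state, Dose/τ = Css × CL.
Dose = Css × CL × τ = 17.5 × 3.810 × 15.4 = 1027 mg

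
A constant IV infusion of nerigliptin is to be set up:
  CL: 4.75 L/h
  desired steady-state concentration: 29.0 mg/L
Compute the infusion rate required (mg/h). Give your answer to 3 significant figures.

At steady state, infusion rate R₀ = Css × CL = 29.0 × 4.750 = 137.8 mg/h

138 mg/h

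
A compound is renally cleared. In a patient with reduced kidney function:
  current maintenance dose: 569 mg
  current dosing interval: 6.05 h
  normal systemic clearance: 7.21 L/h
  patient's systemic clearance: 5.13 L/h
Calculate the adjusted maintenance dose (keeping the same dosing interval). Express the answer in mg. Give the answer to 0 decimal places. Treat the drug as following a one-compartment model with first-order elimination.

405 mg

To keep the same average steady-state level, dosing rate must scale with clearance.
CL ratio = 5.13 / 7.21 = 0.7115
New dose (same interval) = 569 × 0.7115 = 404.8 mg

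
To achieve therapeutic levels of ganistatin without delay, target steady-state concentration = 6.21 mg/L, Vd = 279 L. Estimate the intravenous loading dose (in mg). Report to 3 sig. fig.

1730 mg

LD = Css × Vd = 6.21 × 279 = 1733 mg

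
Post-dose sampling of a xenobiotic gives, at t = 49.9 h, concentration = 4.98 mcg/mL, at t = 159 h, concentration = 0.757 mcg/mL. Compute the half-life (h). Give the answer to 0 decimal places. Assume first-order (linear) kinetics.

40 h

k = ln(C₁/C₂) / (t₂ − t₁) = ln(4.98/0.757) / (159 − 49.9)
  = 1.884 / 109.1 = 0.01727 h⁻¹
t½ = ln2 / k = 0.693147 / 0.01727 = 40.14 h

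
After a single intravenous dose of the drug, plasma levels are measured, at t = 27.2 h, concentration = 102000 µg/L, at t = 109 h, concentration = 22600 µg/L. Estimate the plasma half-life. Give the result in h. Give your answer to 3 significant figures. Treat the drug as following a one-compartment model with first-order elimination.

k = ln(C₁/C₂) / (t₂ − t₁) = ln(102000/22600) / (109 − 27.2)
  = 1.507 / 81.80 = 0.01842 h⁻¹
t½ = ln2 / k = 0.693147 / 0.01842 = 37.63 h

37.6 h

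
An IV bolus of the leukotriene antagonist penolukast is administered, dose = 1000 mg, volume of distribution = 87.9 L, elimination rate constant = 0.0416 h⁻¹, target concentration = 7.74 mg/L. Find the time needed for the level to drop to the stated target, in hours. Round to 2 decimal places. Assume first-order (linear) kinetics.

C₀ = Dose / Vd = 1000 / 87.9 = 11.38 mg/L
t = ln(C₀ / C) / k = ln(11.38 / 7.74) / 0.04160
  = ln(1.470) / 0.04160 = 0.3853 / 0.04160 = 9.262 h

9.26 h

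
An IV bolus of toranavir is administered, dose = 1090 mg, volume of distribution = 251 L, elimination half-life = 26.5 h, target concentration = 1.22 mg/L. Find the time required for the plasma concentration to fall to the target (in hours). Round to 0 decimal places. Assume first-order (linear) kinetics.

C₀ = Dose / Vd = 1090 / 251 = 4.343 mg/L
k = ln2 / t½ = 0.693147 / 26.5 = 0.02616 h⁻¹
t = ln(C₀ / C) / k = ln(4.343 / 1.22) / 0.02616
  = ln(3.560) / 0.02616 = 1.270 / 0.02616 = 48.55 h

49 h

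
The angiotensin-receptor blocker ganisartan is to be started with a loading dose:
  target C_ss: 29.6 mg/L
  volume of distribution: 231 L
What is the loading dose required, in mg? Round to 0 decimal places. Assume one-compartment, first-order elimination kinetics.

6838 mg

LD = Css × Vd = 29.6 × 231 = 6838 mg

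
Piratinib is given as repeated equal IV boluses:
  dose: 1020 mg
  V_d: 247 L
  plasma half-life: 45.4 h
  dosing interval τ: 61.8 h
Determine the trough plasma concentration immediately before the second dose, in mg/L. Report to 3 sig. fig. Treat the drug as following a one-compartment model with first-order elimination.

C₀ per dose = Dose / Vd = 1020 / 247 = 4.130 mg/L
k = ln2 / t½ = 0.693147 / 45.4 = 0.01527 h⁻¹
Fraction remaining after one interval: r = e^(−kτ) = e^(−0.01527 × 61.8) = 0.3892
Before dose 2, 1 dose has been given (aged 1τ).
C_trough = C₀ × r = 4.130 × 0.3892 = 1.607 mg/L

1.61 mg/L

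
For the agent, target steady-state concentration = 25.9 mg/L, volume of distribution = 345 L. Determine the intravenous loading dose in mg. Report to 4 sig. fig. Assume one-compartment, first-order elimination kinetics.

LD = Css × Vd = 25.9 × 345 = 8936 mg

8936 mg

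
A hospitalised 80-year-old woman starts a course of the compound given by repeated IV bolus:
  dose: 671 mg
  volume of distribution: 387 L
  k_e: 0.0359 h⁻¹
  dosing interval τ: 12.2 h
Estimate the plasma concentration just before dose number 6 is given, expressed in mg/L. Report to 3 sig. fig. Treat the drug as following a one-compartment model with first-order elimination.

2.80 mg/L

C₀ per dose = Dose / Vd = 671 / 387 = 1.734 mg/L
Fraction remaining after one interval: r = e^(−kτ) = e^(−0.03590 × 12.2) = 0.6453
Before dose 6, 5 doses have been given (aged 1τ, 2τ, 3τ, 4τ, 5τ).
C_trough = C₀ × (r + r² + … + r^5) = C₀ × r(1−r^5)/(1−r)
        = 1.734 × 0.6453 × (1 − 0.1119) / (1 − 0.6453) = 2.802 mg/L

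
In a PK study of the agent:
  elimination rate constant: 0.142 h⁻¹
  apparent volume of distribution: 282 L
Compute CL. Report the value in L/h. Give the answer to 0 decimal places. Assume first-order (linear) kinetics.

40 L/h

CL = k × Vd = 0.142 × 282 = 40.04 L/h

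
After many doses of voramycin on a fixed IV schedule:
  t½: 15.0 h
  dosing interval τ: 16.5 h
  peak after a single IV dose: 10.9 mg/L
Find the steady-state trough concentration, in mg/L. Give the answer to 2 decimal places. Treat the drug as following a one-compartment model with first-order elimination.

k = ln2 / t½ = 0.693147 / 15.0 = 0.04621 h⁻¹
e^(−kτ) = e^(−0.04621 × 16.5) = 0.4665
Accumulation ratio R = 1 / (1 − e^(−kτ)) = 1 / (1 − 0.4665) = 1.874
Steady-state trough = C₀ × R × e^(−kτ) = 10.9 × 1.874 × 0.4665 = 9.529 mg/L

9.53 mg/L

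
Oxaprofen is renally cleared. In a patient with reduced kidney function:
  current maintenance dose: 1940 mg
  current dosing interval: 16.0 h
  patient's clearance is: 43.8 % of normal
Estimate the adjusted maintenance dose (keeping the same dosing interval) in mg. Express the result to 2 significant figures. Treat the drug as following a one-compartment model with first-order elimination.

850 mg

To keep the same average steady-state level, dosing rate must scale with clearance.
CL ratio = 43.8 / 100 = 0.4380
New dose (same interval) = 1940 × 0.4380 = 849.7 mg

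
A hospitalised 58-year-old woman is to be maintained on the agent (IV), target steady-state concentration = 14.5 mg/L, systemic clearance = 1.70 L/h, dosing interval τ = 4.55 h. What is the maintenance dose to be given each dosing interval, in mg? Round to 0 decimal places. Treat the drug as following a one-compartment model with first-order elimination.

At steady state, Dose/τ = Css × CL.
Dose = Css × CL × τ = 14.5 × 1.700 × 4.55 = 112.2 mg

112 mg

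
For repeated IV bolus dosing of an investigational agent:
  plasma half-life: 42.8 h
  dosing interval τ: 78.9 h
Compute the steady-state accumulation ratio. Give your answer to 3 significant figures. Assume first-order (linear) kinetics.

k = ln2 / t½ = 0.693147 / 42.8 = 0.01620 h⁻¹
e^(−kτ) = e^(−0.01620 × 78.9) = 0.2785
Accumulation ratio R = 1 / (1 − e^(−kτ)) = 1 / (1 − 0.2785) = 1.386

1.39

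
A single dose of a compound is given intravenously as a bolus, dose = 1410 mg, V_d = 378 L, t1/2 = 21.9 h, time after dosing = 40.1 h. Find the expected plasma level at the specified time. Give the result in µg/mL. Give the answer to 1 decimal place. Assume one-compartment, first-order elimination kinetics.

C₀ = Dose / Vd = 1410 / 378 = 3.730 mg/L
k = ln2 / t½ = 0.693147 / 21.9 = 0.03165 h⁻¹
C = C₀ · e^(−k·t) = 3.730 × e^(−0.03165 × 40.1)
  = 3.730 × 0.2811 = 1.049 mg/L
(1.049 mg/L = 1.049 µg/mL)

1.0 µg/mL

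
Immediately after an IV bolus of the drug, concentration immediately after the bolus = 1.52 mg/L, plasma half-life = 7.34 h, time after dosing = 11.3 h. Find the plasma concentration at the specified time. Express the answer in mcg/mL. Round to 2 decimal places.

0.52 mcg/mL

k = ln2 / t½ = 0.693147 / 7.34 = 0.09443 h⁻¹
C = C₀ · e^(−k·t) = 1.520 × e^(−0.09443 × 11.3)
  = 1.520 × 0.3440 = 0.5229 mg/L
(0.5229 mg/L = 0.5229 mcg/mL)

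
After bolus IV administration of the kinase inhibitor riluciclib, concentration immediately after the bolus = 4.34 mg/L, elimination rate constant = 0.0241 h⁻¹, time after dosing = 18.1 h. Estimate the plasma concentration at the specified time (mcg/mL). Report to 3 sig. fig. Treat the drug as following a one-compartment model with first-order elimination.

C = C₀ · e^(−k·t) = 4.340 × e^(−0.02410 × 18.1)
  = 4.340 × 0.6465 = 2.806 mg/L
(2.806 mg/L = 2.806 mcg/mL)

2.81 mcg/mL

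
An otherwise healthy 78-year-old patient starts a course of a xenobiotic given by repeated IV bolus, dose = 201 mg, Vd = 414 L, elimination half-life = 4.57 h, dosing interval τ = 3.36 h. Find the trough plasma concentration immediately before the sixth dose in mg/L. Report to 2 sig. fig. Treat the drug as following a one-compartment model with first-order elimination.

0.67 mg/L

C₀ per dose = Dose / Vd = 201 / 414 = 0.4855 mg/L
k = ln2 / t½ = 0.693147 / 4.57 = 0.1517 h⁻¹
Fraction remaining after one interval: r = e^(−kτ) = e^(−0.1517 × 3.36) = 0.6007
Before dose 6, 5 doses have been given (aged 1τ, 2τ, 3τ, 4τ, 5τ).
C_trough = C₀ × (r + r² + … + r^5) = C₀ × r(1−r^5)/(1−r)
        = 0.4855 × 0.6007 × (1 − 0.07821) / (1 − 0.6007) = 0.6733 mg/L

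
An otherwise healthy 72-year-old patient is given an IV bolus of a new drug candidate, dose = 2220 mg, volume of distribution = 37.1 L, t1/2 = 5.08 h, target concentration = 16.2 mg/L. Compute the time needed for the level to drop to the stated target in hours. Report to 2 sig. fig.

9.6 h

C₀ = Dose / Vd = 2220 / 37.1 = 59.84 mg/L
k = ln2 / t½ = 0.693147 / 5.08 = 0.1364 h⁻¹
t = ln(C₀ / C) / k = ln(59.84 / 16.2) / 0.1364
  = ln(3.694) / 0.1364 = 1.307 / 0.1364 = 9.582 h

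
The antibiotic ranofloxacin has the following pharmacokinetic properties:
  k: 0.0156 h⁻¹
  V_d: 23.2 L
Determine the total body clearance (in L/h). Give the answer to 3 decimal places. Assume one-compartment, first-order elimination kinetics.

CL = k × Vd = 0.0156 × 23.2 = 0.3619 L/h

0.362 L/h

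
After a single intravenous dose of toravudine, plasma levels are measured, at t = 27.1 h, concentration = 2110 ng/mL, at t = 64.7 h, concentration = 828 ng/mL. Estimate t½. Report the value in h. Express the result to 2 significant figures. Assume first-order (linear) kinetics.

28 h

k = ln(C₁/C₂) / (t₂ − t₁) = ln(2110/828) / (64.7 − 27.1)
  = 0.9354 / 37.60 = 0.02488 h⁻¹
t½ = ln2 / k = 0.693147 / 0.02488 = 27.86 h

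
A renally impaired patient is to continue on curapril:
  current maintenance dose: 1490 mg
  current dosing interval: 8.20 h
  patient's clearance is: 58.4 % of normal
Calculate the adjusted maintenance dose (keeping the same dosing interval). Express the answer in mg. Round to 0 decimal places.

870 mg

To keep the same average steady-state level, dosing rate must scale with clearance.
CL ratio = 58.4 / 100 = 0.5840
New dose (same interval) = 1490 × 0.5840 = 870.2 mg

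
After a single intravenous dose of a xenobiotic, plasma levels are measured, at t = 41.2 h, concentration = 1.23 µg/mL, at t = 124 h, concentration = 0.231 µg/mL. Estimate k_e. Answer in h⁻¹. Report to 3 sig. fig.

0.0202 h⁻¹

k = ln(C₁/C₂) / (t₂ − t₁) = ln(1.23/0.231) / (124 − 41.2)
  = 1.672 / 82.80 = 0.02019 h⁻¹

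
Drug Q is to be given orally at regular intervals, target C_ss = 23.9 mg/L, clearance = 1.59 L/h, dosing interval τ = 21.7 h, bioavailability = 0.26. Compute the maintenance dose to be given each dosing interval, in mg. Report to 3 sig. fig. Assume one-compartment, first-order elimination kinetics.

At steady state, F × (Dose/τ) = Css × CL.
Dose = Css × CL × τ / F = 23.9 × 1.590 × 21.7 / 0.26 = 3172 mg

3170 mg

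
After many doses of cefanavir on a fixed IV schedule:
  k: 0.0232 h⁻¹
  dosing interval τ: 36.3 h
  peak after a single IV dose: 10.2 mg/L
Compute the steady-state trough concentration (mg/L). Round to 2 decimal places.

7.72 mg/L

e^(−kτ) = e^(−0.02320 × 36.3) = 0.4308
Accumulation ratio R = 1 / (1 − e^(−kτ)) = 1 / (1 − 0.4308) = 1.757
Steady-state trough = C₀ × R × e^(−kτ) = 10.2 × 1.757 × 0.4308 = 7.721 mg/L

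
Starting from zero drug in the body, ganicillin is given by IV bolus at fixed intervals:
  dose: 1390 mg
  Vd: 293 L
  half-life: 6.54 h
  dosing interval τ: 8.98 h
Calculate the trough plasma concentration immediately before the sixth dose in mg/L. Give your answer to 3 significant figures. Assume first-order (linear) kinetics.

2.96 mg/L

C₀ per dose = Dose / Vd = 1390 / 293 = 4.744 mg/L
k = ln2 / t½ = 0.693147 / 6.54 = 0.1060 h⁻¹
Fraction remaining after one interval: r = e^(−kτ) = e^(−0.1060 × 8.98) = 0.3860
Before dose 6, 5 doses have been given (aged 1τ, 2τ, 3τ, 4τ, 5τ).
C_trough = C₀ × (r + r² + … + r^5) = C₀ × r(1−r^5)/(1−r)
        = 4.744 × 0.3860 × (1 − 0.008569) / (1 − 0.3860) = 2.957 mg/L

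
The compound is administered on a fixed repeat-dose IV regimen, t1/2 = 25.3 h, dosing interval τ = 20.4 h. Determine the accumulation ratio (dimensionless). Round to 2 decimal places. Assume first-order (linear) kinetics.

k = ln2 / t½ = 0.693147 / 25.3 = 0.02740 h⁻¹
e^(−kτ) = e^(−0.02740 × 20.4) = 0.5718
Accumulation ratio R = 1 / (1 − e^(−kτ)) = 1 / (1 − 0.5718) = 2.335

2.34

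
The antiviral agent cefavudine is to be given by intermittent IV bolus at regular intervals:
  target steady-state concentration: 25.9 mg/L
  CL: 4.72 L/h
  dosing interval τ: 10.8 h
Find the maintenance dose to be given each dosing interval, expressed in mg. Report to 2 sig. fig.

1300 mg

At steady state, Dose/τ = Css × CL.
Dose = Css × CL × τ = 25.9 × 4.720 × 10.8 = 1320 mg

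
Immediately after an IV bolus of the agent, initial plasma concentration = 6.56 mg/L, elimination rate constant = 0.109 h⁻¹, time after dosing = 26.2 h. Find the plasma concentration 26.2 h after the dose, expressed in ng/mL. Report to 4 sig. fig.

C = C₀ · e^(−k·t) = 6.560 × e^(−0.1090 × 26.2)
  = 6.560 × 0.05751 = 0.3773 mg/L
Convert: 0.3773 mg/L × 1000 = 377.3 ng/mL

377.3 ng/mL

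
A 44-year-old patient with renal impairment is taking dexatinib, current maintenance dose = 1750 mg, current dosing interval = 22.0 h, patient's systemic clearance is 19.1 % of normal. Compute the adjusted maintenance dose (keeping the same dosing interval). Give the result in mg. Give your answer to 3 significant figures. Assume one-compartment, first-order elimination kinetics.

To keep the same average steady-state level, dosing rate must scale with clearance.
CL ratio = 19.1 / 100 = 0.1910
New dose (same interval) = 1750 × 0.1910 = 334.3 mg

334 mg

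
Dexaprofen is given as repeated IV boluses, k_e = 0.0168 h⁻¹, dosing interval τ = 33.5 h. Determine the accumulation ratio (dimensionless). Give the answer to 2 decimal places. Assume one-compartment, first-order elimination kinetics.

2.32

e^(−kτ) = e^(−0.01680 × 33.5) = 0.5696
Accumulation ratio R = 1 / (1 − e^(−kτ)) = 1 / (1 − 0.5696) = 2.323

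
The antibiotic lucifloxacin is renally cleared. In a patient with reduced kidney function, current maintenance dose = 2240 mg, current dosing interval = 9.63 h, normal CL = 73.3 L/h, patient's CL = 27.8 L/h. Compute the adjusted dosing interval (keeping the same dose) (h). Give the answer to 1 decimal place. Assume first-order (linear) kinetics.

25.4 h

To keep the same average steady-state level, dosing rate must scale with clearance.
CL ratio = 27.8 / 73.3 = 0.3793
New interval (same dose) = 9.63 / 0.3793 = 25.39 h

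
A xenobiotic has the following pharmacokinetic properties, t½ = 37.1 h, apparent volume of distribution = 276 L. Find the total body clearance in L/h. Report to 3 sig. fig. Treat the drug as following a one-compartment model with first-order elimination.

5.16 L/h

k = ln2 / t½ = 0.693147 / 37.1 = 0.01868 h⁻¹
CL = k × Vd = 0.01868 × 276 = 5.156 L/h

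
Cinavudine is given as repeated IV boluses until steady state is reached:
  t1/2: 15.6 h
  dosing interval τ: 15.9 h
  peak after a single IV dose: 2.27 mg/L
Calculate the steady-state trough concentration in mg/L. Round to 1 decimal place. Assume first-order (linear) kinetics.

2.2 mg/L

k = ln2 / t½ = 0.693147 / 15.6 = 0.04443 h⁻¹
e^(−kτ) = e^(−0.04443 × 15.9) = 0.4934
Accumulation ratio R = 1 / (1 − e^(−kτ)) = 1 / (1 − 0.4934) = 1.974
Steady-state trough = C₀ × R × e^(−kτ) = 2.27 × 1.974 × 0.4934 = 2.211 mg/L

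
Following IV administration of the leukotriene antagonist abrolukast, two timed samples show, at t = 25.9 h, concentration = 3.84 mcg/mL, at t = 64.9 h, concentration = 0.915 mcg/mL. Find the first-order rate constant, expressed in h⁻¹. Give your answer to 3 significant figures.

0.0368 h⁻¹

k = ln(C₁/C₂) / (t₂ − t₁) = ln(3.84/0.915) / (64.9 − 25.9)
  = 1.434 / 39.00 = 0.03677 h⁻¹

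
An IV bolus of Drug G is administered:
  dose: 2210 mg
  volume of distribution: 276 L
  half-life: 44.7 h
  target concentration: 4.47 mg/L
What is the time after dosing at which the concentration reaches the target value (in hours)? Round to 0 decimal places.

C₀ = Dose / Vd = 2210 / 276 = 8.007 mg/L
k = ln2 / t½ = 0.693147 / 44.7 = 0.01551 h⁻¹
t = ln(C₀ / C) / k = ln(8.007 / 4.47) / 0.01551
  = ln(1.791) / 0.01551 = 0.5828 / 0.01551 = 37.58 h

38 h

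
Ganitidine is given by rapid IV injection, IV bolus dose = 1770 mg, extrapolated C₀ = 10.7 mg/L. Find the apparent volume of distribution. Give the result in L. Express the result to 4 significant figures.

Vd = Dose / C₀ = 1770 / 10.7 = 165.4 L

165.4 L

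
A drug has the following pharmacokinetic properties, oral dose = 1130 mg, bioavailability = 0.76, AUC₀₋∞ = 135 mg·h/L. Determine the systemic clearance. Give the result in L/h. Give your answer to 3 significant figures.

6.36 L/h

CL = F·Dose / AUC = 0.76 × 1130 / 135 = 6.361 L/h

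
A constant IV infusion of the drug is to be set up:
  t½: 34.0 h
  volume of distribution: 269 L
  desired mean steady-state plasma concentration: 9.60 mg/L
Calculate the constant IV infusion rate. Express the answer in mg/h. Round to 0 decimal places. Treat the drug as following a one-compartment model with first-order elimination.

53 mg/h

k = ln2 / t½ = 0.693147 / 34.0 = 0.02039 h⁻¹
CL = k × Vd = 0.02039 × 269 = 5.485 L/h
At steady state, infusion rate R₀ = Css × CL = 9.60 × 5.485 = 52.66 mg/h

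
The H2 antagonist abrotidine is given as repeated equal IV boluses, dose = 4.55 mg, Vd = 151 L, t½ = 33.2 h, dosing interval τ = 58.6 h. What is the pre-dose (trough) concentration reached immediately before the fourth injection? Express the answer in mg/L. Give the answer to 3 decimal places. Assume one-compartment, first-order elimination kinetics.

0.012 mg/L

C₀ per dose = Dose / Vd = 4.55 / 151 = 0.03013 mg/L
k = ln2 / t½ = 0.693147 / 33.2 = 0.02088 h⁻¹
Fraction remaining after one interval: r = e^(−kτ) = e^(−0.02088 × 58.6) = 0.2942
Before dose 4, 3 doses have been given (aged 1τ, 2τ, 3τ).
C_trough = C₀ × (r + r² + … + r^3) = C₀ × r(1−r^3)/(1−r)
        = 0.03013 × 0.2942 × (1 − 0.02546) / (1 − 0.2942) = 0.01224 mg/L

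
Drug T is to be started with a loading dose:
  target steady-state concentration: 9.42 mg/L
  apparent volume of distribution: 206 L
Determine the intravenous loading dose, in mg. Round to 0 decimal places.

LD = Css × Vd = 9.42 × 206 = 1941 mg

1941 mg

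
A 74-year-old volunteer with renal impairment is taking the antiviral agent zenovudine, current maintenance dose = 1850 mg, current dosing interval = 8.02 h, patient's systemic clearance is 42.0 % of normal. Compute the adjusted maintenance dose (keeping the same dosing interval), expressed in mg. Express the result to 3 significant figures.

777 mg

To keep the same average steady-state level, dosing rate must scale with clearance.
CL ratio = 42.0 / 100 = 0.4200
New dose (same interval) = 1850 × 0.4200 = 777.0 mg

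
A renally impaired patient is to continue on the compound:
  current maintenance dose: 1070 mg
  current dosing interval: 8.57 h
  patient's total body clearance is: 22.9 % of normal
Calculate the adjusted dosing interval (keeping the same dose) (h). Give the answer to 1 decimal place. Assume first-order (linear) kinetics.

37.4 h

To keep the same average steady-state level, dosing rate must scale with clearance.
CL ratio = 22.9 / 100 = 0.2290
New interval (same dose) = 8.57 / 0.2290 = 37.42 h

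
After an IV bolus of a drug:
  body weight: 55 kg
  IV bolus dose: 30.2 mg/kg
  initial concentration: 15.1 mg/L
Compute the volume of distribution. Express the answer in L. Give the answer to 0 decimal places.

110 L

Dose = 30.2 × 55 = 1661 mg
Vd = Dose / C₀ = 1661 / 15.1 = 110.0 L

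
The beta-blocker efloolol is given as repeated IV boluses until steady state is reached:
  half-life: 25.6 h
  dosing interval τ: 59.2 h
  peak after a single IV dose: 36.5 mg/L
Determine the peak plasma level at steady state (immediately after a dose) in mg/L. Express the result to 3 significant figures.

k = ln2 / t½ = 0.693147 / 25.6 = 0.02708 h⁻¹
e^(−kτ) = e^(−0.02708 × 59.2) = 0.2013
Accumulation ratio R = 1 / (1 − e^(−kτ)) = 1 / (1 − 0.2013) = 1.252
Steady-state peak = C₀ × R = 36.5 × 1.252 = 45.70 mg/L

45.7 mg/L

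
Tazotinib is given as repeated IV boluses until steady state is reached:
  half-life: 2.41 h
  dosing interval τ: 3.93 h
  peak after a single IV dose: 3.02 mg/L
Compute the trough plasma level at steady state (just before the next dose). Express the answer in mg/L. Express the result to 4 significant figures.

1.440 mg/L

k = ln2 / t½ = 0.693147 / 2.41 = 0.2876 h⁻¹
e^(−kτ) = e^(−0.2876 × 3.93) = 0.3229
Accumulation ratio R = 1 / (1 − e^(−kτ)) = 1 / (1 − 0.3229) = 1.477
Steady-state trough = C₀ × R × e^(−kτ) = 3.02 × 1.477 × 0.3229 = 1.440 mg/L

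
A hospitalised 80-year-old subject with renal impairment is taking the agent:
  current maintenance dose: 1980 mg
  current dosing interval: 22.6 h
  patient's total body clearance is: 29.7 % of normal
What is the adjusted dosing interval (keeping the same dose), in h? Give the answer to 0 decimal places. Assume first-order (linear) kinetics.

76 h

To keep the same average steady-state level, dosing rate must scale with clearance.
CL ratio = 29.7 / 100 = 0.2970
New interval (same dose) = 22.6 / 0.2970 = 76.09 h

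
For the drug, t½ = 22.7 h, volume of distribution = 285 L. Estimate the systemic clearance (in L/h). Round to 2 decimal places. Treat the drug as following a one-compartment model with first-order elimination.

k = ln2 / t½ = 0.693147 / 22.7 = 0.03054 h⁻¹
CL = k × Vd = 0.03054 × 285 = 8.704 L/h

8.70 L/h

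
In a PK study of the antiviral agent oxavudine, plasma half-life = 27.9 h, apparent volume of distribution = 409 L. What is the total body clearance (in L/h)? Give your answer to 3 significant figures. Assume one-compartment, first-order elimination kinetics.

10.2 L/h

k = ln2 / t½ = 0.693147 / 27.9 = 0.02484 h⁻¹
CL = k × Vd = 0.02484 × 409 = 10.16 L/h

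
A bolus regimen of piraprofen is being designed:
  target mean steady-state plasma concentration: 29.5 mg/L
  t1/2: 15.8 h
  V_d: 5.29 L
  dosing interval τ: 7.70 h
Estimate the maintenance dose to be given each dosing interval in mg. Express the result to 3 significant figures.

k = ln2 / t½ = 0.693147 / 15.8 = 0.04387 h⁻¹
CL = k × Vd = 0.04387 × 5.29 = 0.2321 L/h
At steady state, Dose/τ = Css × CL.
Dose = Css × CL × τ = 29.5 × 0.2321 × 7.70 = 52.72 mg

52.7 mg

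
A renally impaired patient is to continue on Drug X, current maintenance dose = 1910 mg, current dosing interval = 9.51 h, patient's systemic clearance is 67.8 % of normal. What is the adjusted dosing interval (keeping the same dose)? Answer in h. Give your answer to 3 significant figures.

14.0 h

To keep the same average steady-state level, dosing rate must scale with clearance.
CL ratio = 67.8 / 100 = 0.6780
New interval (same dose) = 9.51 / 0.6780 = 14.03 h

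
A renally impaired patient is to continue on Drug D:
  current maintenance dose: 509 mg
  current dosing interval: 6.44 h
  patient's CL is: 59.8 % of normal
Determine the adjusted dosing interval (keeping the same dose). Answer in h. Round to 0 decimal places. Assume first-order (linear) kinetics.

To keep the same average steady-state level, dosing rate must scale with clearance.
CL ratio = 59.8 / 100 = 0.5980
New interval (same dose) = 6.44 / 0.5980 = 10.77 h

11 h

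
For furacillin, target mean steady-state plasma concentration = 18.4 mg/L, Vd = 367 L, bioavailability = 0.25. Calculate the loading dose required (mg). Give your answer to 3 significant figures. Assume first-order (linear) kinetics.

27000 mg

LD = Css × Vd / F = 18.4 × 367 / 0.25 = 27010 mg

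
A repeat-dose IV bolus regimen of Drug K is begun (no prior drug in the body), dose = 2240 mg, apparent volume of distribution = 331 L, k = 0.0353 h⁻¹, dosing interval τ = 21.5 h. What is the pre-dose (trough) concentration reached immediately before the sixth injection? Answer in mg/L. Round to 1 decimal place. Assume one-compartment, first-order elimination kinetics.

C₀ per dose = Dose / Vd = 2240 / 331 = 6.767 mg/L
Fraction remaining after one interval: r = e^(−kτ) = e^(−0.03530 × 21.5) = 0.4682
Before dose 6, 5 doses have been given (aged 1τ, 2τ, 3τ, 4τ, 5τ).
C_trough = C₀ × (r + r² + … + r^5) = C₀ × r(1−r^5)/(1−r)
        = 6.767 × 0.4682 × (1 − 0.02250) / (1 − 0.4682) = 5.824 mg/L

5.8 mg/L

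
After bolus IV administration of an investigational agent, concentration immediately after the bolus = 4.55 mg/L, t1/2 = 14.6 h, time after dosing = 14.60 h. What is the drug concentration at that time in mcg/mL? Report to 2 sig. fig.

2.3 mcg/mL

k = ln2 / t½ = 0.693147 / 14.6 = 0.04748 h⁻¹
t / t½ = 14.60 / 14.6 = 1 half-lives
C = C₀ × (1/2)^1 = 4.550 × 0.5000 = 2.275 mg/L
(2.275 mg/L = 2.275 mcg/mL)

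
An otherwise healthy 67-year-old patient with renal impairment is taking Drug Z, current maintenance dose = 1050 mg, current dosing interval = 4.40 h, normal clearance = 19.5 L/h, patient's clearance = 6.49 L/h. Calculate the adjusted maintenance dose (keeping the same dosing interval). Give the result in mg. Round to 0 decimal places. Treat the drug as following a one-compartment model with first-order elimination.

349 mg

To keep the same average steady-state level, dosing rate must scale with clearance.
CL ratio = 6.49 / 19.5 = 0.3328
New dose (same interval) = 1050 × 0.3328 = 349.4 mg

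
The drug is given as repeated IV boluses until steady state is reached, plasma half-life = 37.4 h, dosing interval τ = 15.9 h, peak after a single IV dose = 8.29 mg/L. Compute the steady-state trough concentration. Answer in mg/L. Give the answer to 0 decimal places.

k = ln2 / t½ = 0.693147 / 37.4 = 0.01853 h⁻¹
e^(−kτ) = e^(−0.01853 × 15.9) = 0.7448
Accumulation ratio R = 1 / (1 − e^(−kτ)) = 1 / (1 − 0.7448) = 3.918
Steady-state trough = C₀ × R × e^(−kτ) = 8.29 × 3.918 × 0.7448 = 24.19 mg/L

24 mg/L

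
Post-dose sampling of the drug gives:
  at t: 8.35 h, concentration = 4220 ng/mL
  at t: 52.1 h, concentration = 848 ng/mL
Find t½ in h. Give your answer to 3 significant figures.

k = ln(C₁/C₂) / (t₂ − t₁) = ln(4220/848) / (52.1 − 8.35)
  = 1.605 / 43.75 = 0.03669 h⁻¹
t½ = ln2 / k = 0.693147 / 0.03669 = 18.89 h

18.9 h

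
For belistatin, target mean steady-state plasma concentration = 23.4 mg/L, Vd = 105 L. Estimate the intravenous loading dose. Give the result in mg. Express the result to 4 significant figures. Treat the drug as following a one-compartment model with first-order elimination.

LD = Css × Vd = 23.4 × 105 = 2457 mg

2457 mg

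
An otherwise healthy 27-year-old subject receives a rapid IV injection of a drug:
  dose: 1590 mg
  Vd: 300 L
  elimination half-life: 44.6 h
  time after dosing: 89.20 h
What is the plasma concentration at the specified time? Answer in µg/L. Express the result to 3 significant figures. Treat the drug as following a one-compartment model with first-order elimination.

C₀ = Dose / Vd = 1590 / 300 = 5.300 mg/L
k = ln2 / t½ = 0.693147 / 44.6 = 0.01554 h⁻¹
t / t½ = 89.20 / 44.6 = 2 half-lives
C = C₀ × (1/2)^2 = 5.300 × 0.2500 = 1.325 mg/L
Convert: 1.325 mg/L × 1000 = 1325 µg/L

1330 µg/L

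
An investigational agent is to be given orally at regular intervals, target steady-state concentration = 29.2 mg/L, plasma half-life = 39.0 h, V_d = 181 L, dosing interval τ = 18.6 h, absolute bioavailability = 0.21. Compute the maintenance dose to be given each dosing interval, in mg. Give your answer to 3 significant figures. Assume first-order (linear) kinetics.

8320 mg

k = ln2 / t½ = 0.693147 / 39.0 = 0.01777 h⁻¹
CL = k × Vd = 0.01777 × 181 = 3.216 L/h
At steady state, F × (Dose/τ) = Css × CL.
Dose = Css × CL × τ / F = 29.2 × 3.216 × 18.6 / 0.21 = 8317 mg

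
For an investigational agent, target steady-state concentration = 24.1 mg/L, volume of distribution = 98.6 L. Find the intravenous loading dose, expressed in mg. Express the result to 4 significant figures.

2376 mg

LD = Css × Vd = 24.1 × 98.6 = 2376 mg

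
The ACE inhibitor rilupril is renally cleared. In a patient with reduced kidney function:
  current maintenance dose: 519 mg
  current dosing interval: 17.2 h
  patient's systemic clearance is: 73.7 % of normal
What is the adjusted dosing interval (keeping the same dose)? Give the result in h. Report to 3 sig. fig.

23.3 h

To keep the same average steady-state level, dosing rate must scale with clearance.
CL ratio = 73.7 / 100 = 0.7370
New interval (same dose) = 17.2 / 0.7370 = 23.34 h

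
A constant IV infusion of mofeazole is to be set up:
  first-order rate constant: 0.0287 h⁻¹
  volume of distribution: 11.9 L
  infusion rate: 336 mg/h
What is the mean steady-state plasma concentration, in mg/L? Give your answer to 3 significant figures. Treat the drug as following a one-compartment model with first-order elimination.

984 mg/L

CL = k × Vd = 0.02870 × 11.9 = 0.3415 L/h
At steady state Css = R₀ / CL = 336 / 0.3415 = 983.9 mg/L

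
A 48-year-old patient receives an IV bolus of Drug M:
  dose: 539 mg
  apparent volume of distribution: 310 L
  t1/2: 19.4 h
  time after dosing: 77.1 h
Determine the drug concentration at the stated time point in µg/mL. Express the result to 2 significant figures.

0.11 µg/mL

C₀ = Dose / Vd = 539.0 / 310 = 1.739 mg/L
k = ln2 / t½ = 0.693147 / 19.4 = 0.03573 h⁻¹
C = C₀ · e^(−k·t) = 1.739 × e^(−0.03573 × 77.1)
  = 1.739 × 0.06362 = 0.1106 mg/L
(0.1106 mg/L = 0.1106 µg/mL)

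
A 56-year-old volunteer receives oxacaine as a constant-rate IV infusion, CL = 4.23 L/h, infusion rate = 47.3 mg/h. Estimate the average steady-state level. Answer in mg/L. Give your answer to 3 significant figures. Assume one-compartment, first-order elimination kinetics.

11.2 mg/L

At steady state Css = R₀ / CL = 47.3 / 4.230 = 11.18 mg/L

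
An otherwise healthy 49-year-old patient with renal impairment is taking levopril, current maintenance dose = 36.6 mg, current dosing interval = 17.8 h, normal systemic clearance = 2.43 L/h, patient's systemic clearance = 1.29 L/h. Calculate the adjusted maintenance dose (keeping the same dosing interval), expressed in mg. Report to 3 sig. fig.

19.4 mg

To keep the same average steady-state level, dosing rate must scale with clearance.
CL ratio = 1.29 / 2.43 = 0.5309
New dose (same interval) = 36.6 × 0.5309 = 19.43 mg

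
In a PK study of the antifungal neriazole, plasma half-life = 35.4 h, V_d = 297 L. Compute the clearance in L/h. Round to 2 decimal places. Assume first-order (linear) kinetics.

5.82 L/h

k = ln2 / t½ = 0.693147 / 35.4 = 0.01958 h⁻¹
CL = k × Vd = 0.01958 × 297 = 5.815 L/h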